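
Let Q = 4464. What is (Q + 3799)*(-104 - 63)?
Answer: -1379921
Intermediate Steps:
(Q + 3799)*(-104 - 63) = (4464 + 3799)*(-104 - 63) = 8263*(-167) = -1379921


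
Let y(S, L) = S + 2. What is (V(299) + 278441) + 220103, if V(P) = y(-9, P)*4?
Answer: 498516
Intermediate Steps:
y(S, L) = 2 + S
V(P) = -28 (V(P) = (2 - 9)*4 = -7*4 = -28)
(V(299) + 278441) + 220103 = (-28 + 278441) + 220103 = 278413 + 220103 = 498516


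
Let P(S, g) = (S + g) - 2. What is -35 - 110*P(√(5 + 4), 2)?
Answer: -365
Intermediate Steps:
P(S, g) = -2 + S + g
-35 - 110*P(√(5 + 4), 2) = -35 - 110*(-2 + √(5 + 4) + 2) = -35 - 110*(-2 + √9 + 2) = -35 - 110*(-2 + 3 + 2) = -35 - 110*3 = -35 - 330 = -365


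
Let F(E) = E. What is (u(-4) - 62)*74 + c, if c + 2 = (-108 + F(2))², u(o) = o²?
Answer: 7830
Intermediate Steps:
c = 11234 (c = -2 + (-108 + 2)² = -2 + (-106)² = -2 + 11236 = 11234)
(u(-4) - 62)*74 + c = ((-4)² - 62)*74 + 11234 = (16 - 62)*74 + 11234 = -46*74 + 11234 = -3404 + 11234 = 7830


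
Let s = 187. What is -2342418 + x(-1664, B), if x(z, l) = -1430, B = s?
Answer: -2343848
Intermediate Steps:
B = 187
-2342418 + x(-1664, B) = -2342418 - 1430 = -2343848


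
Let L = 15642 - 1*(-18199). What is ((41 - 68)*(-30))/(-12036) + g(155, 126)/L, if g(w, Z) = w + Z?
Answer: -4004849/67885046 ≈ -0.058995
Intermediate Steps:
L = 33841 (L = 15642 + 18199 = 33841)
g(w, Z) = Z + w
((41 - 68)*(-30))/(-12036) + g(155, 126)/L = ((41 - 68)*(-30))/(-12036) + (126 + 155)/33841 = -27*(-30)*(-1/12036) + 281*(1/33841) = 810*(-1/12036) + 281/33841 = -135/2006 + 281/33841 = -4004849/67885046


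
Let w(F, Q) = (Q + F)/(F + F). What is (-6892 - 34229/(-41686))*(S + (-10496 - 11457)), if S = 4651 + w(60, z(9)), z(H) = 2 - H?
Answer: 31390382978459/263280 ≈ 1.1923e+8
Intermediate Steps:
w(F, Q) = (F + Q)/(2*F) (w(F, Q) = (F + Q)/((2*F)) = (F + Q)*(1/(2*F)) = (F + Q)/(2*F))
S = 558173/120 (S = 4651 + (1/2)*(60 + (2 - 1*9))/60 = 4651 + (1/2)*(1/60)*(60 + (2 - 9)) = 4651 + (1/2)*(1/60)*(60 - 7) = 4651 + (1/2)*(1/60)*53 = 4651 + 53/120 = 558173/120 ≈ 4651.4)
(-6892 - 34229/(-41686))*(S + (-10496 - 11457)) = (-6892 - 34229/(-41686))*(558173/120 + (-10496 - 11457)) = (-6892 - 34229*(-1/41686))*(558173/120 - 21953) = (-6892 + 34229/41686)*(-2076187/120) = -287265683/41686*(-2076187/120) = 31390382978459/263280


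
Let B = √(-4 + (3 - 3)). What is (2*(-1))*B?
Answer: -4*I ≈ -4.0*I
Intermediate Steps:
B = 2*I (B = √(-4 + 0) = √(-4) = 2*I ≈ 2.0*I)
(2*(-1))*B = (2*(-1))*(2*I) = -4*I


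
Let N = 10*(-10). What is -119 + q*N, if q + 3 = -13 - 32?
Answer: 4681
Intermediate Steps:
N = -100
q = -48 (q = -3 + (-13 - 32) = -3 - 45 = -48)
-119 + q*N = -119 - 48*(-100) = -119 + 4800 = 4681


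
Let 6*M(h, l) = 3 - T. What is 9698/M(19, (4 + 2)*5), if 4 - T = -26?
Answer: -19396/9 ≈ -2155.1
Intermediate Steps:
T = 30 (T = 4 - 1*(-26) = 4 + 26 = 30)
M(h, l) = -9/2 (M(h, l) = (3 - 1*30)/6 = (3 - 30)/6 = (1/6)*(-27) = -9/2)
9698/M(19, (4 + 2)*5) = 9698/(-9/2) = 9698*(-2/9) = -19396/9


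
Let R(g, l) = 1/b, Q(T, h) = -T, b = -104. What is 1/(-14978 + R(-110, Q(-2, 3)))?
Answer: -104/1557713 ≈ -6.6765e-5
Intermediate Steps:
R(g, l) = -1/104 (R(g, l) = 1/(-104) = -1/104)
1/(-14978 + R(-110, Q(-2, 3))) = 1/(-14978 - 1/104) = 1/(-1557713/104) = -104/1557713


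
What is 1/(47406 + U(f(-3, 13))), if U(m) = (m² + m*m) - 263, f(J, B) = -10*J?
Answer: 1/48943 ≈ 2.0432e-5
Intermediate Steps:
U(m) = -263 + 2*m² (U(m) = (m² + m²) - 263 = 2*m² - 263 = -263 + 2*m²)
1/(47406 + U(f(-3, 13))) = 1/(47406 + (-263 + 2*(-10*(-3))²)) = 1/(47406 + (-263 + 2*30²)) = 1/(47406 + (-263 + 2*900)) = 1/(47406 + (-263 + 1800)) = 1/(47406 + 1537) = 1/48943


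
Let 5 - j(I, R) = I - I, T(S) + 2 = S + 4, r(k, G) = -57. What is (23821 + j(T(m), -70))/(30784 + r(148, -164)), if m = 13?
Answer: 23826/30727 ≈ 0.77541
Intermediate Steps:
T(S) = 2 + S (T(S) = -2 + (S + 4) = -2 + (4 + S) = 2 + S)
j(I, R) = 5 (j(I, R) = 5 - (I - I) = 5 - 1*0 = 5 + 0 = 5)
(23821 + j(T(m), -70))/(30784 + r(148, -164)) = (23821 + 5)/(30784 - 57) = 23826/30727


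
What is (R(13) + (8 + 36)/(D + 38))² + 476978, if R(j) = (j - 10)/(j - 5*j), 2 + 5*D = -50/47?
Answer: 24890211244204809/52183006096 ≈ 4.7698e+5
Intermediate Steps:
D = -144/235 (D = -⅖ + (-50/47)/5 = -⅖ + (-50*1/47)/5 = -⅖ + (⅕)*(-50/47) = -⅖ - 10/47 = -144/235 ≈ -0.61277)
R(j) = -(-10 + j)/(4*j) (R(j) = (-10 + j)/((-4*j)) = (-10 + j)*(-1/(4*j)) = -(-10 + j)/(4*j))
(R(13) + (8 + 36)/(D + 38))² + 476978 = ((¼)*(10 - 1*13)/13 + (8 + 36)/(-144/235 + 38))² + 476978 = ((¼)*(1/13)*(10 - 13) + 44/(8786/235))² + 476978 = ((¼)*(1/13)*(-3) + 44*(235/8786))² + 476978 = (-3/52 + 5170/4393)² + 476978 = (255661/228436)² + 476978 = 65362546921/52183006096 + 476978 = 24890211244204809/52183006096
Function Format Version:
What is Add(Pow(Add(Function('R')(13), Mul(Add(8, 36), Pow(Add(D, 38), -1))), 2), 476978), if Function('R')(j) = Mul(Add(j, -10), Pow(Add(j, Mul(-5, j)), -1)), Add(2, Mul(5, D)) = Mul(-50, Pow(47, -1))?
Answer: Rational(24890211244204809, 52183006096) ≈ 4.7698e+5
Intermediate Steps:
D = Rational(-144, 235) (D = Add(Rational(-2, 5), Mul(Rational(1, 5), Mul(-50, Pow(47, -1)))) = Add(Rational(-2, 5), Mul(Rational(1, 5), Mul(-50, Rational(1, 47)))) = Add(Rational(-2, 5), Mul(Rational(1, 5), Rational(-50, 47))) = Add(Rational(-2, 5), Rational(-10, 47)) = Rational(-144, 235) ≈ -0.61277)
Function('R')(j) = Mul(Rational(-1, 4), Pow(j, -1), Add(-10, j)) (Function('R')(j) = Mul(Add(-10, j), Pow(Mul(-4, j), -1)) = Mul(Add(-10, j), Mul(Rational(-1, 4), Pow(j, -1))) = Mul(Rational(-1, 4), Pow(j, -1), Add(-10, j)))
Add(Pow(Add(Function('R')(13), Mul(Add(8, 36), Pow(Add(D, 38), -1))), 2), 476978) = Add(Pow(Add(Mul(Rational(1, 4), Pow(13, -1), Add(10, Mul(-1, 13))), Mul(Add(8, 36), Pow(Add(Rational(-144, 235), 38), -1))), 2), 476978) = Add(Pow(Add(Mul(Rational(1, 4), Rational(1, 13), Add(10, -13)), Mul(44, Pow(Rational(8786, 235), -1))), 2), 476978) = Add(Pow(Add(Mul(Rational(1, 4), Rational(1, 13), -3), Mul(44, Rational(235, 8786))), 2), 476978) = Add(Pow(Add(Rational(-3, 52), Rational(5170, 4393)), 2), 476978) = Add(Pow(Rational(255661, 228436), 2), 476978) = Add(Rational(65362546921, 52183006096), 476978) = Rational(24890211244204809, 52183006096)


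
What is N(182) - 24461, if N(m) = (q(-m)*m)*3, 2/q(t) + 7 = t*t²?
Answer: -7022141627/287075 ≈ -24461.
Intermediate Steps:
q(t) = 2/(-7 + t³) (q(t) = 2/(-7 + t*t²) = 2/(-7 + t³))
N(m) = 6*m/(-7 - m³) (N(m) = ((2/(-7 + (-m)³))*m)*3 = ((2/(-7 - m³))*m)*3 = (2*m/(-7 - m³))*3 = 6*m/(-7 - m³))
N(182) - 24461 = 6*182/(-7 - 1*182³) - 24461 = 6*182/(-7 - 1*6028568) - 24461 = 6*182/(-7 - 6028568) - 24461 = 6*182/(-6028575) - 24461 = 6*182*(-1/6028575) - 24461 = -52/287075 - 24461 = -7022141627/287075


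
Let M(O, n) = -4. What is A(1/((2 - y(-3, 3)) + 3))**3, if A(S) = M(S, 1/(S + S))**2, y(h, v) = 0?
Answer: 4096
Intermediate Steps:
A(S) = 16 (A(S) = (-4)**2 = 16)
A(1/((2 - y(-3, 3)) + 3))**3 = 16**3 = 4096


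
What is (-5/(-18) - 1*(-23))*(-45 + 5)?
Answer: -8380/9 ≈ -931.11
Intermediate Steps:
(-5/(-18) - 1*(-23))*(-45 + 5) = (-5*(-1/18) + 23)*(-40) = (5/18 + 23)*(-40) = (419/18)*(-40) = -8380/9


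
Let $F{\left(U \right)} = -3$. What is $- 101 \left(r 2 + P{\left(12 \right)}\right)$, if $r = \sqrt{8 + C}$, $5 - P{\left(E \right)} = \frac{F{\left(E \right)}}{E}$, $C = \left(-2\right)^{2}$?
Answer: $- \frac{2121}{4} - 404 \sqrt{3} \approx -1230.0$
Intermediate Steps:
$C = 4$
$P{\left(E \right)} = 5 + \frac{3}{E}$ ($P{\left(E \right)} = 5 - - \frac{3}{E} = 5 + \frac{3}{E}$)
$r = 2 \sqrt{3}$ ($r = \sqrt{8 + 4} = \sqrt{12} = 2 \sqrt{3} \approx 3.4641$)
$- 101 \left(r 2 + P{\left(12 \right)}\right) = - 101 \left(2 \sqrt{3} \cdot 2 + \left(5 + \frac{3}{12}\right)\right) = - 101 \left(4 \sqrt{3} + \left(5 + 3 \cdot \frac{1}{12}\right)\right) = - 101 \left(4 \sqrt{3} + \left(5 + \frac{1}{4}\right)\right) = - 101 \left(4 \sqrt{3} + \frac{21}{4}\right) = - 101 \left(\frac{21}{4} + 4 \sqrt{3}\right) = - \frac{2121}{4} - 404 \sqrt{3}$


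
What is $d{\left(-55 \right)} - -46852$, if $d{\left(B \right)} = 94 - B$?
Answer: $47001$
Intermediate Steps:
$d{\left(-55 \right)} - -46852 = \left(94 - -55\right) - -46852 = \left(94 + 55\right) + 46852 = 149 + 46852 = 47001$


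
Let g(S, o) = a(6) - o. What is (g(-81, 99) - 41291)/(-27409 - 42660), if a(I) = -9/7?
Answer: 289739/490483 ≈ 0.59072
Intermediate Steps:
a(I) = -9/7 (a(I) = -9*⅐ = -9/7)
g(S, o) = -9/7 - o
(g(-81, 99) - 41291)/(-27409 - 42660) = ((-9/7 - 1*99) - 41291)/(-27409 - 42660) = ((-9/7 - 99) - 41291)/(-70069) = (-702/7 - 41291)*(-1/70069) = -289739/7*(-1/70069) = 289739/490483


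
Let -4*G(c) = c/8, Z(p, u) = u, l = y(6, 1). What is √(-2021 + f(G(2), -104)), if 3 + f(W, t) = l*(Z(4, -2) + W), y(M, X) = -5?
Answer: I*√32219/4 ≈ 44.874*I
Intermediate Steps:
l = -5
G(c) = -c/32 (G(c) = -c/(4*8) = -c/32)
f(W, t) = 7 - 5*W (f(W, t) = -3 - 5*(-2 + W) = -3 + (10 - 5*W) = 7 - 5*W)
√(-2021 + f(G(2), -104)) = √(-2021 + (7 - (-5)*2/32)) = √(-2021 + (7 - 5*(-1/16))) = √(-2021 + (7 + 5/16)) = √(-2021 + 117/16) = √(-32219/16) = I*√32219/4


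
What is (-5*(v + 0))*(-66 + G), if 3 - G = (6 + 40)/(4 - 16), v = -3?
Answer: -1775/2 ≈ -887.50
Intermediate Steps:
G = 41/6 (G = 3 - (6 + 40)/(4 - 16) = 3 - 46/(-12) = 3 - 46*(-1)/12 = 3 - 1*(-23/6) = 3 + 23/6 = 41/6 ≈ 6.8333)
(-5*(v + 0))*(-66 + G) = (-5*(-3 + 0))*(-66 + 41/6) = -5*(-3)*(-355/6) = 15*(-355/6) = -1775/2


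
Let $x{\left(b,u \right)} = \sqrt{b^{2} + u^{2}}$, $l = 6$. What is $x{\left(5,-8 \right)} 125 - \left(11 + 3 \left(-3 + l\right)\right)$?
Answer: $-20 + 125 \sqrt{89} \approx 1159.2$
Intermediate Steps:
$x{\left(5,-8 \right)} 125 - \left(11 + 3 \left(-3 + l\right)\right) = \sqrt{5^{2} + \left(-8\right)^{2}} \cdot 125 - \left(11 + 3 \left(-3 + 6\right)\right) = \sqrt{25 + 64} \cdot 125 - \left(11 + 3 \cdot 3\right) = \sqrt{89} \cdot 125 - 20 = 125 \sqrt{89} - 20 = -20 + 125 \sqrt{89}$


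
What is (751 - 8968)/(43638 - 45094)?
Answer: 8217/1456 ≈ 5.6435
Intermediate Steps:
(751 - 8968)/(43638 - 45094) = -8217/(-1456) = -8217*(-1/1456) = 8217/1456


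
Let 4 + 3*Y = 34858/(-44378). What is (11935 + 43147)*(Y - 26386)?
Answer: -32251301371618/22189 ≈ -1.4535e+9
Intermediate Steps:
Y = -35395/22189 (Y = -4/3 + (34858/(-44378))/3 = -4/3 + (34858*(-1/44378))/3 = -4/3 + (⅓)*(-17429/22189) = -4/3 - 17429/66567 = -35395/22189 ≈ -1.5952)
(11935 + 43147)*(Y - 26386) = (11935 + 43147)*(-35395/22189 - 26386) = 55082*(-585514349/22189) = -32251301371618/22189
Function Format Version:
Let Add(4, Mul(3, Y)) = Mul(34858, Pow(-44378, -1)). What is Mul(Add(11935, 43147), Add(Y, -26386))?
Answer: Rational(-32251301371618, 22189) ≈ -1.4535e+9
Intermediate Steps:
Y = Rational(-35395, 22189) (Y = Add(Rational(-4, 3), Mul(Rational(1, 3), Mul(34858, Pow(-44378, -1)))) = Add(Rational(-4, 3), Mul(Rational(1, 3), Mul(34858, Rational(-1, 44378)))) = Add(Rational(-4, 3), Mul(Rational(1, 3), Rational(-17429, 22189))) = Add(Rational(-4, 3), Rational(-17429, 66567)) = Rational(-35395, 22189) ≈ -1.5952)
Mul(Add(11935, 43147), Add(Y, -26386)) = Mul(Add(11935, 43147), Add(Rational(-35395, 22189), -26386)) = Mul(55082, Rational(-585514349, 22189)) = Rational(-32251301371618, 22189)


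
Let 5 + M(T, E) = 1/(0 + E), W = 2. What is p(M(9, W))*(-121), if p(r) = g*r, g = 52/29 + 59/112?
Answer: 8205615/6496 ≈ 1263.2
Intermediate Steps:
M(T, E) = -5 + 1/E (M(T, E) = -5 + 1/(0 + E) = -5 + 1/E)
g = 7535/3248 (g = 52*(1/29) + 59*(1/112) = 52/29 + 59/112 = 7535/3248 ≈ 2.3199)
p(r) = 7535*r/3248
p(M(9, W))*(-121) = (7535*(-5 + 1/2)/3248)*(-121) = ((7535/3248)*(-9/2))*(-121) = -67815/6496*(-121) = 8205615/6496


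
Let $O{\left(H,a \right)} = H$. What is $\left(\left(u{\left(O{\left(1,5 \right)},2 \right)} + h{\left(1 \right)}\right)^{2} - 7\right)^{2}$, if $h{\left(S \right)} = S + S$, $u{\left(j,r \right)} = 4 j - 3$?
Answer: $4$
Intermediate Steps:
$u{\left(j,r \right)} = -3 + 4 j$
$h{\left(S \right)} = 2 S$
$\left(\left(u{\left(O{\left(1,5 \right)},2 \right)} + h{\left(1 \right)}\right)^{2} - 7\right)^{2} = \left(\left(\left(-3 + 4 \cdot 1\right) + 2 \cdot 1\right)^{2} - 7\right)^{2} = \left(\left(\left(-3 + 4\right) + 2\right)^{2} - 7\right)^{2} = \left(\left(1 + 2\right)^{2} - 7\right)^{2} = \left(3^{2} - 7\right)^{2} = \left(9 - 7\right)^{2} = 2^{2} = 4$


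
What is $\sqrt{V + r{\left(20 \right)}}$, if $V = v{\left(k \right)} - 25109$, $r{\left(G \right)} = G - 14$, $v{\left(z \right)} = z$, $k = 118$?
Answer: $i \sqrt{24985} \approx 158.07 i$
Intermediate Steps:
$r{\left(G \right)} = -14 + G$
$V = -24991$ ($V = 118 - 25109 = -24991$)
$\sqrt{V + r{\left(20 \right)}} = \sqrt{-24991 + \left(-14 + 20\right)} = \sqrt{-24991 + 6} = \sqrt{-24985} = i \sqrt{24985}$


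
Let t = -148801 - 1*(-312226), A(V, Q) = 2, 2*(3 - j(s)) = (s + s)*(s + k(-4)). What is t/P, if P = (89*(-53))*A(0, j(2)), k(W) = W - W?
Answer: -163425/9434 ≈ -17.323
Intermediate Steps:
k(W) = 0
j(s) = 3 - s² (j(s) = 3 - (s + s)*(s + 0)/2 = 3 - 2*s*s/2 = 3 - s²)
t = 163425 (t = -148801 + 312226 = 163425)
P = -9434 (P = (89*(-53))*2 = -4717*2 = -9434)
t/P = 163425/(-9434) = 163425*(-1/9434) = -163425/9434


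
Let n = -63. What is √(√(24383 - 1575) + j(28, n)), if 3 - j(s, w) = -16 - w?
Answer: √(-44 + 2*√5702) ≈ 10.345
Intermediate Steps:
j(s, w) = 19 + w (j(s, w) = 3 - (-16 - w) = 3 + (16 + w) = 19 + w)
√(√(24383 - 1575) + j(28, n)) = √(√(24383 - 1575) + (19 - 63)) = √(√22808 - 44) = √(2*√5702 - 44) = √(-44 + 2*√5702)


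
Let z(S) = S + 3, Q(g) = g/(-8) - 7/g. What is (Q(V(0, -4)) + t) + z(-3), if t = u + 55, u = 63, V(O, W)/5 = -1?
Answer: 4801/40 ≈ 120.03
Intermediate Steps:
V(O, W) = -5 (V(O, W) = 5*(-1) = -5)
Q(g) = -7/g - g/8 (Q(g) = g*(-⅛) - 7/g = -g/8 - 7/g = -7/g - g/8)
z(S) = 3 + S
t = 118 (t = 63 + 55 = 118)
(Q(V(0, -4)) + t) + z(-3) = ((-7/(-5) - ⅛*(-5)) + 118) + (3 - 3) = ((-7*(-⅕) + 5/8) + 118) + 0 = ((7/5 + 5/8) + 118) + 0 = (81/40 + 118) + 0 = 4801/40 + 0 = 4801/40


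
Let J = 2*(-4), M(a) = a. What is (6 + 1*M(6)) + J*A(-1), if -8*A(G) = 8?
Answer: 20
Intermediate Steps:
A(G) = -1 (A(G) = -⅛*8 = -1)
J = -8
(6 + 1*M(6)) + J*A(-1) = (6 + 1*6) - 8*(-1) = (6 + 6) + 8 = 12 + 8 = 20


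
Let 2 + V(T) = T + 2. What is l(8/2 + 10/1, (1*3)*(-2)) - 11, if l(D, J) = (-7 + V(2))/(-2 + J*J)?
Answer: -379/34 ≈ -11.147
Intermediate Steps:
V(T) = T (V(T) = -2 + (T + 2) = -2 + (2 + T) = T)
l(D, J) = -5/(-2 + J**2) (l(D, J) = (-7 + 2)/(-2 + J*J) = -5/(-2 + J**2))
l(8/2 + 10/1, (1*3)*(-2)) - 11 = -5/(-2 + ((1*3)*(-2))**2) - 11 = -5/(-2 + (3*(-2))**2) - 11 = -5/(-2 + (-6)**2) - 11 = -5/(-2 + 36) - 11 = -5/34 - 11 = -379/34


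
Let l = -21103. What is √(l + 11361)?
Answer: I*√9742 ≈ 98.702*I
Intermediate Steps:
√(l + 11361) = √(-21103 + 11361) = √(-9742) = I*√9742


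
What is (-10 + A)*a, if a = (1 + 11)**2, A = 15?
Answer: 720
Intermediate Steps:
a = 144 (a = 12**2 = 144)
(-10 + A)*a = (-10 + 15)*144 = 5*144 = 720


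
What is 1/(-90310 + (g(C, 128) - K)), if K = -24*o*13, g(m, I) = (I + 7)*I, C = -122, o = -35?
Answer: -1/83950 ≈ -1.1912e-5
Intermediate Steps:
g(m, I) = I*(7 + I) (g(m, I) = (7 + I)*I = I*(7 + I))
K = 10920 (K = -24*(-35)*13 = 840*13 = 10920)
1/(-90310 + (g(C, 128) - K)) = 1/(-90310 + (128*(7 + 128) - 1*10920)) = 1/(-90310 + (128*135 - 10920)) = 1/(-90310 + (17280 - 10920)) = 1/(-90310 + 6360) = 1/(-83950) = -1/83950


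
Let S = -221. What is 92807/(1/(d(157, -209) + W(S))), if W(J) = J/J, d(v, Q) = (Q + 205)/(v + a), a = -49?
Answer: 2412982/27 ≈ 89370.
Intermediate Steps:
d(v, Q) = (205 + Q)/(-49 + v) (d(v, Q) = (Q + 205)/(v - 49) = (205 + Q)/(-49 + v))
W(J) = 1
92807/(1/(d(157, -209) + W(S))) = 92807/(1/((205 - 209)/(-49 + 157) + 1)) = 92807/(1/(-4/108 + 1)) = 92807/(1/((1/108)*(-4) + 1)) = 92807/(1/(-1/27 + 1)) = 92807/(1/(26/27)) = 92807/(27/26) = 92807*(26/27) = 2412982/27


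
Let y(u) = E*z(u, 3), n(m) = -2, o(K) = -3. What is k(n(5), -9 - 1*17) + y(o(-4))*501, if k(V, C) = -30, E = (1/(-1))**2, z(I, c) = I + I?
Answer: -3036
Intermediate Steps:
z(I, c) = 2*I
E = 1 (E = (-1)**2 = 1)
y(u) = 2*u (y(u) = 1*(2*u) = 2*u)
k(n(5), -9 - 1*17) + y(o(-4))*501 = -30 + (2*(-3))*501 = -30 - 6*501 = -30 - 3006 = -3036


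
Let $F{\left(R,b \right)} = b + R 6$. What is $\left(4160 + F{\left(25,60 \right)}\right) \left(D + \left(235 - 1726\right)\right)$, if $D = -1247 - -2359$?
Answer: $-1656230$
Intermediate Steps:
$F{\left(R,b \right)} = b + 6 R$
$D = 1112$ ($D = -1247 + 2359 = 1112$)
$\left(4160 + F{\left(25,60 \right)}\right) \left(D + \left(235 - 1726\right)\right) = \left(4160 + \left(60 + 6 \cdot 25\right)\right) \left(1112 + \left(235 - 1726\right)\right) = \left(4160 + \left(60 + 150\right)\right) \left(1112 + \left(235 - 1726\right)\right) = \left(4160 + 210\right) \left(1112 - 1491\right) = 4370 \left(-379\right) = -1656230$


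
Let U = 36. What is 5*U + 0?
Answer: 180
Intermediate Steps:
5*U + 0 = 5*36 + 0 = 180 + 0 = 180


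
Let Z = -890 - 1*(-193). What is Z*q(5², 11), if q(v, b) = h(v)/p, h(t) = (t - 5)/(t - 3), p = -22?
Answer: 3485/121 ≈ 28.802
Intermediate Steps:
h(t) = (-5 + t)/(-3 + t)
q(v, b) = -(-5 + v)/(22*(-3 + v)) (q(v, b) = ((-5 + v)/(-3 + v))/(-22) = ((-5 + v)/(-3 + v))*(-1/22) = -(-5 + v)/(22*(-3 + v)))
Z = -697 (Z = -890 + 193 = -697)
Z*q(5², 11) = -697*(5 - 1*5²)/(22*(-3 + 5²)) = -697*(5 - 1*25)/(22*(-3 + 25)) = -697*(5 - 25)/(22*22) = -697*(-20)/(22*22) = -697*(-5/121) = 3485/121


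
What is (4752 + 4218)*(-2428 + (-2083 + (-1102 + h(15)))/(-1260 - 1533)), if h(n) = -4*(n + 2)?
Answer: -20266671490/931 ≈ -2.1769e+7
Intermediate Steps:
h(n) = -8 - 4*n (h(n) = -4*(2 + n) = -8 - 4*n)
(4752 + 4218)*(-2428 + (-2083 + (-1102 + h(15)))/(-1260 - 1533)) = (4752 + 4218)*(-2428 + (-2083 + (-1102 + (-8 - 4*15)))/(-1260 - 1533)) = 8970*(-2428 + (-2083 + (-1102 + (-8 - 60)))/(-2793)) = 8970*(-2428 + (-2083 + (-1102 - 68))*(-1/2793)) = 8970*(-2428 + (-2083 - 1170)*(-1/2793)) = 8970*(-2428 - 3253*(-1/2793)) = 8970*(-2428 + 3253/2793) = 8970*(-6778151/2793) = -20266671490/931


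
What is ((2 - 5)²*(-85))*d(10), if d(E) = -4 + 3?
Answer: 765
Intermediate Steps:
d(E) = -1
((2 - 5)²*(-85))*d(10) = ((2 - 5)²*(-85))*(-1) = ((-3)²*(-85))*(-1) = (9*(-85))*(-1) = -765*(-1) = 765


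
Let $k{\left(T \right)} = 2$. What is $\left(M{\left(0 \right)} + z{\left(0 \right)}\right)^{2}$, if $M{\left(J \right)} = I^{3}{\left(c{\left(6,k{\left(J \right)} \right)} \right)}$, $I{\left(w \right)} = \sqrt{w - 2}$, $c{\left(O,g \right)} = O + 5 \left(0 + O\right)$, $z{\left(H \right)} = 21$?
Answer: $39745 + 1428 \sqrt{34} \approx 48072.0$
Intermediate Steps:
$c{\left(O,g \right)} = 6 O$ ($c{\left(O,g \right)} = O + 5 O = 6 O$)
$I{\left(w \right)} = \sqrt{-2 + w}$
$M{\left(J \right)} = 34 \sqrt{34}$ ($M{\left(J \right)} = \left(\sqrt{-2 + 6 \cdot 6}\right)^{3} = \left(\sqrt{-2 + 36}\right)^{3} = \left(\sqrt{34}\right)^{3} = 34 \sqrt{34}$)
$\left(M{\left(0 \right)} + z{\left(0 \right)}\right)^{2} = \left(34 \sqrt{34} + 21\right)^{2} = \left(21 + 34 \sqrt{34}\right)^{2}$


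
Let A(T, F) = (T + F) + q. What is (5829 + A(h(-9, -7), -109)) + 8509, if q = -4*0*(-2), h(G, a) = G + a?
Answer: 14213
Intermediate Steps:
q = 0 (q = 0*(-2) = 0)
A(T, F) = F + T (A(T, F) = (T + F) + 0 = (F + T) + 0 = F + T)
(5829 + A(h(-9, -7), -109)) + 8509 = (5829 + (-109 + (-9 - 7))) + 8509 = (5829 + (-109 - 16)) + 8509 = (5829 - 125) + 8509 = 5704 + 8509 = 14213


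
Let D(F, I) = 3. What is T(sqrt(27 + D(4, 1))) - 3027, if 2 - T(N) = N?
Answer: -3025 - sqrt(30) ≈ -3030.5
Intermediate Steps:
T(N) = 2 - N
T(sqrt(27 + D(4, 1))) - 3027 = (2 - sqrt(27 + 3)) - 3027 = (2 - sqrt(30)) - 3027 = -3025 - sqrt(30)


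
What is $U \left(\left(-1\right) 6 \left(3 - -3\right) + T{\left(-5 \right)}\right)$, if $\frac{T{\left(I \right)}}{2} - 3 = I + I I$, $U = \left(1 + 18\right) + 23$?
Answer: $420$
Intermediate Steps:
$U = 42$ ($U = 19 + 23 = 42$)
$T{\left(I \right)} = 6 + 2 I + 2 I^{2}$ ($T{\left(I \right)} = 6 + 2 \left(I + I I\right) = 6 + 2 \left(I + I^{2}\right) = 6 + \left(2 I + 2 I^{2}\right) = 6 + 2 I + 2 I^{2}$)
$U \left(\left(-1\right) 6 \left(3 - -3\right) + T{\left(-5 \right)}\right) = 42 \left(\left(-1\right) 6 \left(3 - -3\right) + \left(6 + 2 \left(-5\right) + 2 \left(-5\right)^{2}\right)\right) = 42 \left(- 6 \left(3 + 3\right) + \left(6 - 10 + 2 \cdot 25\right)\right) = 42 \left(\left(-6\right) 6 + \left(6 - 10 + 50\right)\right) = 42 \left(-36 + 46\right) = 42 \cdot 10 = 420$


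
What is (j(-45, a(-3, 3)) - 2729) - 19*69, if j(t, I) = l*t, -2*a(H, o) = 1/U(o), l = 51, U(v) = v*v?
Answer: -6335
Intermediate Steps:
U(v) = v²
a(H, o) = -1/(2*o²)
j(t, I) = 51*t
(j(-45, a(-3, 3)) - 2729) - 19*69 = (51*(-45) - 2729) - 19*69 = (-2295 - 2729) - 1311 = -5024 - 1311 = -6335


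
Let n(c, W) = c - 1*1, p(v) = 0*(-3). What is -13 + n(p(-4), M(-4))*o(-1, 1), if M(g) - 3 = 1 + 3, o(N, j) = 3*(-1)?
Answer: -10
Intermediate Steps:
o(N, j) = -3
p(v) = 0
M(g) = 7 (M(g) = 3 + (1 + 3) = 3 + 4 = 7)
n(c, W) = -1 + c (n(c, W) = c - 1 = -1 + c)
-13 + n(p(-4), M(-4))*o(-1, 1) = -13 + (-1 + 0)*(-3) = -13 - 1*(-3) = -13 + 3 = -10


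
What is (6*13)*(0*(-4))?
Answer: 0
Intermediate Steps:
(6*13)*(0*(-4)) = 78*0 = 0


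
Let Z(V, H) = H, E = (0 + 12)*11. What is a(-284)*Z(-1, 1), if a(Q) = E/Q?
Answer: -33/71 ≈ -0.46479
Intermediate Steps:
E = 132 (E = 12*11 = 132)
a(Q) = 132/Q
a(-284)*Z(-1, 1) = (132/(-284))*1 = (132*(-1/284))*1 = -33/71*1 = -33/71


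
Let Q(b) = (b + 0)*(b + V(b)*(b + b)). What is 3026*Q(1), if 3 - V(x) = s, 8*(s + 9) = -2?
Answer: 77163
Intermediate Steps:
s = -37/4 (s = -9 + (⅛)*(-2) = -9 - ¼ = -37/4 ≈ -9.2500)
V(x) = 49/4 (V(x) = 3 - 1*(-37/4) = 3 + 37/4 = 49/4)
Q(b) = 51*b²/2 (Q(b) = (b + 0)*(b + 49*(b + b)/4) = b*(b + 49*(2*b)/4) = b*(b + 49*b/2) = b*(51*b/2) = 51*b²/2)
3026*Q(1) = 3026*((51/2)*1²) = 3026*((51/2)*1) = 3026*(51/2) = 77163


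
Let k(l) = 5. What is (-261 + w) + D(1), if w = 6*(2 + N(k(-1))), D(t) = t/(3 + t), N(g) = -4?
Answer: -1091/4 ≈ -272.75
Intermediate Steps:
w = -12 (w = 6*(2 - 4) = 6*(-2) = -12)
(-261 + w) + D(1) = (-261 - 12) + 1/(3 + 1) = -273 + 1/4 = -273 + 1*(¼) = -273 + ¼ = -1091/4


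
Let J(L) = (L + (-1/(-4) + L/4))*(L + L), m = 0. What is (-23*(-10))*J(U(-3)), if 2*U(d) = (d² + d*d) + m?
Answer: 47610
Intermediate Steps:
U(d) = d² (U(d) = ((d² + d*d) + 0)/2 = ((d² + d²) + 0)/2 = (2*d² + 0)/2 = (2*d²)/2 = d²)
J(L) = 2*L*(¼ + 5*L/4) (J(L) = (L + (-1*(-¼) + L*(¼)))*(2*L) = (L + (¼ + L/4))*(2*L) = (¼ + 5*L/4)*(2*L) = 2*L*(¼ + 5*L/4))
(-23*(-10))*J(U(-3)) = (-23*(-10))*((½)*(-3)²*(1 + 5*(-3)²)) = 230*((½)*9*(1 + 5*9)) = 230*((½)*9*(1 + 45)) = 230*((½)*9*46) = 230*207 = 47610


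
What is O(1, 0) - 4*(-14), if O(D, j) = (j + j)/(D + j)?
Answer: 56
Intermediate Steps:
O(D, j) = 2*j/(D + j) (O(D, j) = (2*j)/(D + j) = 2*j/(D + j))
O(1, 0) - 4*(-14) = 2*0/(1 + 0) - 4*(-14) = 2*0/1 + 56 = 2*0*1 + 56 = 0 + 56 = 56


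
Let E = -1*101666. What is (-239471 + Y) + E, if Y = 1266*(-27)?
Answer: -375319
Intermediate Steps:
E = -101666
Y = -34182
(-239471 + Y) + E = (-239471 - 34182) - 101666 = -273653 - 101666 = -375319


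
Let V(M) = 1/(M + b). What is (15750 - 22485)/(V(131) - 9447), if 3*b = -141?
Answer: 565740/793547 ≈ 0.71293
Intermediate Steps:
b = -47 (b = (⅓)*(-141) = -47)
V(M) = 1/(-47 + M) (V(M) = 1/(M - 47) = 1/(-47 + M))
(15750 - 22485)/(V(131) - 9447) = (15750 - 22485)/(1/(-47 + 131) - 9447) = -6735/(1/84 - 9447) = -6735/(-793547/84) = -6735*(-84/793547) = 565740/793547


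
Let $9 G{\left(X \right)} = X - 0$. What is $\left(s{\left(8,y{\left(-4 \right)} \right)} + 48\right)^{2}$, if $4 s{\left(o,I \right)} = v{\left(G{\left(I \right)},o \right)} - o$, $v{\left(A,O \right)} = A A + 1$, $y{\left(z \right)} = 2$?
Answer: $\frac{224670121}{104976} \approx 2140.2$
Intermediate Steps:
$G{\left(X \right)} = \frac{X}{9}$ ($G{\left(X \right)} = \frac{X - 0}{9} = \frac{X + 0}{9} = \frac{X}{9}$)
$v{\left(A,O \right)} = 1 + A^{2}$ ($v{\left(A,O \right)} = A^{2} + 1 = 1 + A^{2}$)
$s{\left(o,I \right)} = \frac{1}{4} - \frac{o}{4} + \frac{I^{2}}{324}$ ($s{\left(o,I \right)} = \frac{\left(1 + \left(\frac{I}{9}\right)^{2}\right) - o}{4} = \frac{\left(1 + \frac{I^{2}}{81}\right) - o}{4} = \frac{1 - o + \frac{I^{2}}{81}}{4} = \frac{1}{4} - \frac{o}{4} + \frac{I^{2}}{324}$)
$\left(s{\left(8,y{\left(-4 \right)} \right)} + 48\right)^{2} = \left(\left(\frac{1}{4} - 2 + \frac{2^{2}}{324}\right) + 48\right)^{2} = \left(\left(\frac{1}{4} - 2 + \frac{1}{324} \cdot 4\right) + 48\right)^{2} = \left(\left(\frac{1}{4} - 2 + \frac{1}{81}\right) + 48\right)^{2} = \left(- \frac{563}{324} + 48\right)^{2} = \left(\frac{14989}{324}\right)^{2} = \frac{224670121}{104976}$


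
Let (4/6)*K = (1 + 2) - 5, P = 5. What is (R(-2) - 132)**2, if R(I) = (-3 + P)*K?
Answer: 19044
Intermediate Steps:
K = -3 (K = 3*((1 + 2) - 5)/2 = 3*(3 - 5)/2 = (3/2)*(-2) = -3)
R(I) = -6 (R(I) = (-3 + 5)*(-3) = 2*(-3) = -6)
(R(-2) - 132)**2 = (-6 - 132)**2 = (-138)**2 = 19044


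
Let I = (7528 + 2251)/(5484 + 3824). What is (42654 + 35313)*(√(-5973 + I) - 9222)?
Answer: -719011674 + 77967*I*√129350727935/4654 ≈ -7.1901e+8 + 6.0252e+6*I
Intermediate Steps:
I = 9779/9308 ≈ 1.0506
(42654 + 35313)*(√(-5973 + I) - 9222) = (42654 + 35313)*(√(-5973 + 9779/9308) - 9222) = 77967*(√(-55586905/9308) - 9222) = 77967*(I*√129350727935/4654 - 9222) = 77967*(-9222 + I*√129350727935/4654) = -719011674 + 77967*I*√129350727935/4654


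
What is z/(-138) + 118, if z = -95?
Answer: 16379/138 ≈ 118.69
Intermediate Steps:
z/(-138) + 118 = -95/(-138) + 118 = -1/138*(-95) + 118 = 95/138 + 118 = 16379/138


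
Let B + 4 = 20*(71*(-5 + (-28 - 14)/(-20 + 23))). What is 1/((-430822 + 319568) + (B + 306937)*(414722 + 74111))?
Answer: 1/136850153595 ≈ 7.3073e-12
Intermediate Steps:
B = -26984 (B = -4 + 20*(71*(-5 + (-28 - 14)/(-20 + 23))) = -4 + 20*(71*(-5 - 42/3)) = -4 + 20*(71*(-5 - 42*1/3)) = -4 + 20*(71*(-5 - 14)) = -4 + 20*(71*(-19)) = -4 + 20*(-1349) = -4 - 26980 = -26984)
1/((-430822 + 319568) + (B + 306937)*(414722 + 74111)) = 1/((-430822 + 319568) + (-26984 + 306937)*(414722 + 74111)) = 1/(-111254 + 279953*488833) = 1/(-111254 + 136850264849) = 1/136850153595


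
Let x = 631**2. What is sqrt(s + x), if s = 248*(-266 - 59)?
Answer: sqrt(317561) ≈ 563.53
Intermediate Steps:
x = 398161
s = -80600 (s = 248*(-325) = -80600)
sqrt(s + x) = sqrt(-80600 + 398161) = sqrt(317561)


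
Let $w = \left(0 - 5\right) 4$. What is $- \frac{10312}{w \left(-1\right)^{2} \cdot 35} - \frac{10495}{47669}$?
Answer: $\frac{121054057}{8342075} \approx 14.511$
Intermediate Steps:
$w = -20$ ($w = \left(-5\right) 4 = -20$)
$- \frac{10312}{w \left(-1\right)^{2} \cdot 35} - \frac{10495}{47669} = - \frac{10312}{- 20 \left(-1\right)^{2} \cdot 35} - \frac{10495}{47669} = - \frac{10312}{\left(-20\right) 1 \cdot 35} - \frac{10495}{47669} = - \frac{10312}{\left(-20\right) 35} - \frac{10495}{47669} = - \frac{10312}{-700} - \frac{10495}{47669} = \left(-10312\right) \left(- \frac{1}{700}\right) - \frac{10495}{47669} = \frac{2578}{175} - \frac{10495}{47669} = \frac{121054057}{8342075}$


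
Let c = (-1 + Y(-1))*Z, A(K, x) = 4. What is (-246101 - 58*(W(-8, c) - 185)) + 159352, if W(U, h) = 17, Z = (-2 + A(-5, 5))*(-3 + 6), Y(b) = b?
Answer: -77005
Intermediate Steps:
Z = 6 (Z = (-2 + 4)*(-3 + 6) = 2*3 = 6)
c = -12 (c = (-1 - 1)*6 = -2*6 = -12)
(-246101 - 58*(W(-8, c) - 185)) + 159352 = (-246101 - 58*(17 - 185)) + 159352 = (-246101 - 58*(-168)) + 159352 = (-246101 + 9744) + 159352 = -236357 + 159352 = -77005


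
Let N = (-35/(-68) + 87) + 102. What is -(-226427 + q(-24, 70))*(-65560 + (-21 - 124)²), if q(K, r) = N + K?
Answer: -685205756835/68 ≈ -1.0077e+10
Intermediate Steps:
N = 12887/68 (N = (-35*(-1/68) + 87) + 102 = (35/68 + 87) + 102 = 5951/68 + 102 = 12887/68 ≈ 189.51)
q(K, r) = 12887/68 + K
-(-226427 + q(-24, 70))*(-65560 + (-21 - 124)²) = -(-226427 + (12887/68 - 24))*(-65560 + (-21 - 124)²) = -(-226427 + 11255/68)*(-65560 + (-145)²) = -(-15385781)*(-65560 + 21025)/68 = -(-15385781)*(-44535)/68 = -1*685205756835/68 = -685205756835/68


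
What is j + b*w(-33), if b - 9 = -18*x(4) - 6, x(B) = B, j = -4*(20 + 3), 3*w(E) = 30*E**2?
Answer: -751502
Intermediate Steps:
w(E) = 10*E**2 (w(E) = (30*E**2)/3 = 10*E**2)
j = -92 (j = -4*23 = -92)
b = -69 (b = 9 + (-18*4 - 6) = 9 + (-72 - 6) = 9 - 78 = -69)
j + b*w(-33) = -92 - 690*(-33)**2 = -92 - 690*1089 = -92 - 69*10890 = -92 - 751410 = -751502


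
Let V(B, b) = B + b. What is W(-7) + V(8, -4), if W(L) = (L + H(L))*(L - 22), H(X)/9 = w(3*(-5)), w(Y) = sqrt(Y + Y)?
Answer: 207 - 261*I*sqrt(30) ≈ 207.0 - 1429.6*I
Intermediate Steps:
w(Y) = sqrt(2)*sqrt(Y) (w(Y) = sqrt(2*Y) = sqrt(2)*sqrt(Y))
H(X) = 9*I*sqrt(30) (H(X) = 9*(sqrt(2)*sqrt(3*(-5))) = 9*(sqrt(2)*sqrt(-15)) = 9*(sqrt(2)*(I*sqrt(15))) = 9*(I*sqrt(30)) = 9*I*sqrt(30))
W(L) = (-22 + L)*(L + 9*I*sqrt(30)) (W(L) = (L + 9*I*sqrt(30))*(L - 22) = (L + 9*I*sqrt(30))*(-22 + L) = (-22 + L)*(L + 9*I*sqrt(30)))
W(-7) + V(8, -4) = ((-7)**2 - 22*(-7) - 198*I*sqrt(30) + 9*I*(-7)*sqrt(30)) + (8 - 4) = (49 + 154 - 198*I*sqrt(30) - 63*I*sqrt(30)) + 4 = (203 - 261*I*sqrt(30)) + 4 = 207 - 261*I*sqrt(30)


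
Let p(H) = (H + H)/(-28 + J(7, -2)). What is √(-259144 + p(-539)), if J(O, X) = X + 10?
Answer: I*√25909010/10 ≈ 509.01*I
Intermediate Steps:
J(O, X) = 10 + X
p(H) = -H/10 (p(H) = (H + H)/(-28 + (10 - 2)) = (2*H)/(-28 + 8) = (2*H)/(-20) = (2*H)*(-1/20) = -H/10)
√(-259144 + p(-539)) = √(-259144 - ⅒*(-539)) = √(-259144 + 539/10) = √(-2590901/10) = I*√25909010/10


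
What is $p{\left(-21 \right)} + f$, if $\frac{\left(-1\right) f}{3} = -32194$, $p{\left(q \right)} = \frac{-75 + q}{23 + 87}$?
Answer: $\frac{5311962}{55} \approx 96581.0$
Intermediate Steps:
$p{\left(q \right)} = - \frac{15}{22} + \frac{q}{110}$ ($p{\left(q \right)} = \frac{-75 + q}{110} = \left(-75 + q\right) \frac{1}{110} = - \frac{15}{22} + \frac{q}{110}$)
$f = 96582$ ($f = \left(-3\right) \left(-32194\right) = 96582$)
$p{\left(-21 \right)} + f = \left(- \frac{15}{22} + \frac{1}{110} \left(-21\right)\right) + 96582 = \left(- \frac{15}{22} - \frac{21}{110}\right) + 96582 = - \frac{48}{55} + 96582 = \frac{5311962}{55}$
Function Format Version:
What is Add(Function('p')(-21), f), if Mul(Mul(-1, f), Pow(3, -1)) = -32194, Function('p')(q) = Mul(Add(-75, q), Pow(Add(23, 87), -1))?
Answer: Rational(5311962, 55) ≈ 96581.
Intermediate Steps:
Function('p')(q) = Add(Rational(-15, 22), Mul(Rational(1, 110), q)) (Function('p')(q) = Mul(Add(-75, q), Pow(110, -1)) = Mul(Add(-75, q), Rational(1, 110)) = Add(Rational(-15, 22), Mul(Rational(1, 110), q)))
f = 96582 (f = Mul(-3, -32194) = 96582)
Add(Function('p')(-21), f) = Add(Add(Rational(-15, 22), Mul(Rational(1, 110), -21)), 96582) = Add(Add(Rational(-15, 22), Rational(-21, 110)), 96582) = Add(Rational(-48, 55), 96582) = Rational(5311962, 55)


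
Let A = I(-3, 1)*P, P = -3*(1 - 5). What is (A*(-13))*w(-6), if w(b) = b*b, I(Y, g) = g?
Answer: -5616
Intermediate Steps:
w(b) = b**2
P = 12 (P = -3*(-4) = 12)
A = 12 (A = 1*12 = 12)
(A*(-13))*w(-6) = (12*(-13))*(-6)**2 = -156*36 = -5616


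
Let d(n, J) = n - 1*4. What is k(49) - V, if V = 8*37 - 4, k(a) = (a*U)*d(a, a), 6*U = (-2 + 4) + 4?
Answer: 1913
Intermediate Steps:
d(n, J) = -4 + n (d(n, J) = n - 4 = -4 + n)
U = 1 (U = ((-2 + 4) + 4)/6 = (2 + 4)/6 = (⅙)*6 = 1)
k(a) = a*(-4 + a) (k(a) = (a*1)*(-4 + a) = a*(-4 + a))
V = 292 (V = 296 - 4 = 292)
k(49) - V = 49*(-4 + 49) - 1*292 = 49*45 - 292 = 2205 - 292 = 1913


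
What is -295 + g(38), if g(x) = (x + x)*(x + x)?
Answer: 5481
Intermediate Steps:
g(x) = 4*x**2 (g(x) = (2*x)*(2*x) = 4*x**2)
-295 + g(38) = -295 + 4*38**2 = -295 + 4*1444 = -295 + 5776 = 5481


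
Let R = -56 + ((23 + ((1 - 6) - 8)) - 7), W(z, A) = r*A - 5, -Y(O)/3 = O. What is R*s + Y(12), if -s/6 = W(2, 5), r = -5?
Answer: -9576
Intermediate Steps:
Y(O) = -3*O
W(z, A) = -5 - 5*A (W(z, A) = -5*A - 5 = -5 - 5*A)
s = 180 (s = -6*(-5 - 5*5) = -6*(-5 - 25) = -6*(-30) = 180)
R = -53 (R = -56 + ((23 + (-5 - 8)) - 7) = -56 + ((23 - 13) - 7) = -56 + (10 - 7) = -56 + 3 = -53)
R*s + Y(12) = -53*180 - 3*12 = -9540 - 36 = -9576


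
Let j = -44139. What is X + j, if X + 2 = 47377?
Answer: 3236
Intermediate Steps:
X = 47375 (X = -2 + 47377 = 47375)
X + j = 47375 - 44139 = 3236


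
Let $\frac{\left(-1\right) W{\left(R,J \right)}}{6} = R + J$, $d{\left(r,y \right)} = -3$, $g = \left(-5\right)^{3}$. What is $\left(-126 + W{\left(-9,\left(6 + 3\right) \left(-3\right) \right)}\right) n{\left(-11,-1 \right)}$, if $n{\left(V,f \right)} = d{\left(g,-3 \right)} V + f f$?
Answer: $3060$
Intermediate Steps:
$g = -125$
$n{\left(V,f \right)} = f^{2} - 3 V$ ($n{\left(V,f \right)} = - 3 V + f f = - 3 V + f^{2} = f^{2} - 3 V$)
$W{\left(R,J \right)} = - 6 J - 6 R$ ($W{\left(R,J \right)} = - 6 \left(R + J\right) = - 6 \left(J + R\right) = - 6 J - 6 R$)
$\left(-126 + W{\left(-9,\left(6 + 3\right) \left(-3\right) \right)}\right) n{\left(-11,-1 \right)} = \left(-126 - \left(-54 + 6 \left(6 + 3\right) \left(-3\right)\right)\right) \left(\left(-1\right)^{2} - -33\right) = \left(-126 - \left(-54 + 6 \cdot 9 \left(-3\right)\right)\right) \left(1 + 33\right) = \left(-126 + \left(\left(-6\right) \left(-27\right) + 54\right)\right) 34 = \left(-126 + \left(162 + 54\right)\right) 34 = \left(-126 + 216\right) 34 = 90 \cdot 34 = 3060$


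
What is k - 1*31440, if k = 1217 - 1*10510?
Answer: -40733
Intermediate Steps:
k = -9293 (k = 1217 - 10510 = -9293)
k - 1*31440 = -9293 - 1*31440 = -9293 - 31440 = -40733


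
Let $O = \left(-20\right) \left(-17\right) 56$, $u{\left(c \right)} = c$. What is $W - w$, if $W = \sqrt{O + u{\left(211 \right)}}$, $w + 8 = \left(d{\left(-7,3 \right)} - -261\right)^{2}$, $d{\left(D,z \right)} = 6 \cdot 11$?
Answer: $-106921 + 3 \sqrt{2139} \approx -1.0678 \cdot 10^{5}$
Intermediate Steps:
$d{\left(D,z \right)} = 66$
$O = 19040$ ($O = 340 \cdot 56 = 19040$)
$w = 106921$ ($w = -8 + \left(66 - -261\right)^{2} = -8 + \left(66 + 261\right)^{2} = -8 + 327^{2} = -8 + 106929 = 106921$)
$W = 3 \sqrt{2139}$ ($W = \sqrt{19040 + 211} = \sqrt{19251} = 3 \sqrt{2139} \approx 138.75$)
$W - w = 3 \sqrt{2139} - 106921 = -106921 + 3 \sqrt{2139}$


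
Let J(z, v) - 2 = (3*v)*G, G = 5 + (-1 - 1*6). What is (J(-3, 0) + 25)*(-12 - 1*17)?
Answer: -783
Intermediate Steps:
G = -2 (G = 5 + (-1 - 6) = 5 - 7 = -2)
J(z, v) = 2 - 6*v (J(z, v) = 2 + (3*v)*(-2) = 2 - 6*v)
(J(-3, 0) + 25)*(-12 - 1*17) = ((2 - 6*0) + 25)*(-12 - 1*17) = ((2 + 0) + 25)*(-12 - 17) = (2 + 25)*(-29) = 27*(-29) = -783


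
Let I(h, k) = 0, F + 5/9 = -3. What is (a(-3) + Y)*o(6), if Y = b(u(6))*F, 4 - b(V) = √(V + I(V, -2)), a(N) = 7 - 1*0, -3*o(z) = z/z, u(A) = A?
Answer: 65/27 - 32*√6/27 ≈ -0.49569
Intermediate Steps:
F = -32/9 (F = -5/9 - 3 = -32/9 ≈ -3.5556)
o(z) = -⅓ (o(z) = -z/(3*z) = -⅓*1 = -⅓)
a(N) = 7 (a(N) = 7 + 0 = 7)
b(V) = 4 - √V (b(V) = 4 - √(V + 0) = 4 - √V)
Y = -128/9 + 32*√6/9 (Y = (4 - √6)*(-32/9) = -128/9 + 32*√6/9 ≈ -5.5129)
(a(-3) + Y)*o(6) = (7 + (-128/9 + 32*√6/9))*(-⅓) = (-65/9 + 32*√6/9)*(-⅓) = 65/27 - 32*√6/27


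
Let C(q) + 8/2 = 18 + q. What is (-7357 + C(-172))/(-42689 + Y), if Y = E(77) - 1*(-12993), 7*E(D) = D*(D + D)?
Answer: 2505/9334 ≈ 0.26837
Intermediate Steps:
E(D) = 2*D²/7 (E(D) = (D*(D + D))/7 = (D*(2*D))/7 = (2*D²)/7 = 2*D²/7)
C(q) = 14 + q (C(q) = -4 + (18 + q) = 14 + q)
Y = 14687 (Y = (2/7)*77² - 1*(-12993) = (2/7)*5929 + 12993 = 1694 + 12993 = 14687)
(-7357 + C(-172))/(-42689 + Y) = (-7357 + (14 - 172))/(-42689 + 14687) = (-7357 - 158)/(-28002) = -7515*(-1/28002) = 2505/9334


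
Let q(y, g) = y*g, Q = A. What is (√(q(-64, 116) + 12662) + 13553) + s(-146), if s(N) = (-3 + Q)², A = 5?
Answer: 13557 + 3*√582 ≈ 13629.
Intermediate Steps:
Q = 5
s(N) = 4 (s(N) = (-3 + 5)² = 2² = 4)
q(y, g) = g*y
(√(q(-64, 116) + 12662) + 13553) + s(-146) = (√(116*(-64) + 12662) + 13553) + 4 = (√(-7424 + 12662) + 13553) + 4 = (√5238 + 13553) + 4 = (3*√582 + 13553) + 4 = (13553 + 3*√582) + 4 = 13557 + 3*√582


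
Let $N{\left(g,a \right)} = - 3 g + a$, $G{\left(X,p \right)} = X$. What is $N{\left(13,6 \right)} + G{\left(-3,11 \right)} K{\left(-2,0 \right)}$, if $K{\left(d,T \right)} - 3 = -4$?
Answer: $-30$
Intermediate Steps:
$K{\left(d,T \right)} = -1$ ($K{\left(d,T \right)} = 3 - 4 = -1$)
$N{\left(g,a \right)} = a - 3 g$
$N{\left(13,6 \right)} + G{\left(-3,11 \right)} K{\left(-2,0 \right)} = \left(6 - 39\right) - -3 = \left(6 - 39\right) + 3 = -33 + 3 = -30$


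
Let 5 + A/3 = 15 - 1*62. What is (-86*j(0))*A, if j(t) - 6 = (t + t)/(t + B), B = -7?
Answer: 80496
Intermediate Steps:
A = -156 (A = -15 + 3*(15 - 1*62) = -15 + 3*(15 - 62) = -15 + 3*(-47) = -15 - 141 = -156)
j(t) = 6 + 2*t/(-7 + t) (j(t) = 6 + (t + t)/(t - 7) = 6 + (2*t)/(-7 + t) = 6 + 2*t/(-7 + t))
(-86*j(0))*A = -172*(-21 + 4*0)/(-7 + 0)*(-156) = -172*(-21 + 0)/(-7)*(-156) = -172*(-1)*(-21)/7*(-156) = -86*6*(-156) = -516*(-156) = 80496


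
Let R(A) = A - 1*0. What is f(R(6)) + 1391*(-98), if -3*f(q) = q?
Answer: -136320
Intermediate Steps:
R(A) = A (R(A) = A + 0 = A)
f(q) = -q/3
f(R(6)) + 1391*(-98) = -⅓*6 + 1391*(-98) = -2 - 136318 = -136320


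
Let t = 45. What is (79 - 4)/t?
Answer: 5/3 ≈ 1.6667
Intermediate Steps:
(79 - 4)/t = (79 - 4)/45 = 75*(1/45) = 5/3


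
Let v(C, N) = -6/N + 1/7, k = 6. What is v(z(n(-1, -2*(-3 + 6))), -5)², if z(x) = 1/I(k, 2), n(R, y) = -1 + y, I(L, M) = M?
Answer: 2209/1225 ≈ 1.8033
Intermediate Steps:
z(x) = ½ (z(x) = 1/2 = ½)
v(C, N) = ⅐ - 6/N (v(C, N) = -6/N + 1*(⅐) = -6/N + ⅐ = ⅐ - 6/N)
v(z(n(-1, -2*(-3 + 6))), -5)² = ((⅐)*(-42 - 5)/(-5))² = ((⅐)*(-⅕)*(-47))² = (47/35)² = 2209/1225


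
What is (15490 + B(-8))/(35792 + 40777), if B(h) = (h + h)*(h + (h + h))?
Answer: 15874/76569 ≈ 0.20732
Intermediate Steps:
B(h) = 6*h² (B(h) = (2*h)*(h + 2*h) = (2*h)*(3*h) = 6*h²)
(15490 + B(-8))/(35792 + 40777) = (15490 + 6*(-8)²)/(35792 + 40777) = (15490 + 6*64)/76569 = (15490 + 384)*(1/76569) = 15874*(1/76569) = 15874/76569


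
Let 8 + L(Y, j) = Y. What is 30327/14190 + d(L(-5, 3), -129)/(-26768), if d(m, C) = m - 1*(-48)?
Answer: 1756053/822160 ≈ 2.1359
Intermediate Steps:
L(Y, j) = -8 + Y
d(m, C) = 48 + m (d(m, C) = m + 48 = 48 + m)
30327/14190 + d(L(-5, 3), -129)/(-26768) = 30327/14190 + (48 + (-8 - 5))/(-26768) = 30327*(1/14190) + (48 - 13)*(-1/26768) = 919/430 + 35*(-1/26768) = 919/430 - 5/3824 = 1756053/822160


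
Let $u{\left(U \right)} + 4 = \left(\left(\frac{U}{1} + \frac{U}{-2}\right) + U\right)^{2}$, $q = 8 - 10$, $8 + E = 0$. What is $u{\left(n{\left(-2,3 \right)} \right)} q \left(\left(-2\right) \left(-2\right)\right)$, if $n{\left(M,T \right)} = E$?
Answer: $-1120$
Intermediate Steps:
$E = -8$ ($E = -8 + 0 = -8$)
$n{\left(M,T \right)} = -8$
$q = -2$
$u{\left(U \right)} = -4 + \frac{9 U^{2}}{4}$ ($u{\left(U \right)} = -4 + \left(\left(\frac{U}{1} + \frac{U}{-2}\right) + U\right)^{2} = -4 + \left(\left(U 1 + U \left(- \frac{1}{2}\right)\right) + U\right)^{2} = -4 + \left(\left(U - \frac{U}{2}\right) + U\right)^{2} = -4 + \left(\frac{U}{2} + U\right)^{2} = -4 + \left(\frac{3 U}{2}\right)^{2} = -4 + \frac{9 U^{2}}{4}$)
$u{\left(n{\left(-2,3 \right)} \right)} q \left(\left(-2\right) \left(-2\right)\right) = \left(-4 + \frac{9 \left(-8\right)^{2}}{4}\right) \left(-2\right) \left(\left(-2\right) \left(-2\right)\right) = \left(-4 + \frac{9}{4} \cdot 64\right) \left(-2\right) 4 = \left(-4 + 144\right) \left(-2\right) 4 = 140 \left(-2\right) 4 = \left(-280\right) 4 = -1120$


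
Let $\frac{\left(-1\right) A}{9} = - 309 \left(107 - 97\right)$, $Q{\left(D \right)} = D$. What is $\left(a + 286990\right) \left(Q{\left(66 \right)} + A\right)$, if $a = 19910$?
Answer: $8555144400$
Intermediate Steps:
$A = 27810$ ($A = - 9 \left(- 309 \left(107 - 97\right)\right) = - 9 \left(\left(-309\right) 10\right) = \left(-9\right) \left(-3090\right) = 27810$)
$\left(a + 286990\right) \left(Q{\left(66 \right)} + A\right) = \left(19910 + 286990\right) \left(66 + 27810\right) = 306900 \cdot 27876 = 8555144400$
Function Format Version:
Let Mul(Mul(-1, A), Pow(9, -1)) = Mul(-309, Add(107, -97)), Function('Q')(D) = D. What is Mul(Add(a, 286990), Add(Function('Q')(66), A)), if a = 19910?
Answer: 8555144400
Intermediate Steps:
A = 27810 (A = Mul(-9, Mul(-309, Add(107, -97))) = Mul(-9, Mul(-309, 10)) = Mul(-9, -3090) = 27810)
Mul(Add(a, 286990), Add(Function('Q')(66), A)) = Mul(Add(19910, 286990), Add(66, 27810)) = Mul(306900, 27876) = 8555144400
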